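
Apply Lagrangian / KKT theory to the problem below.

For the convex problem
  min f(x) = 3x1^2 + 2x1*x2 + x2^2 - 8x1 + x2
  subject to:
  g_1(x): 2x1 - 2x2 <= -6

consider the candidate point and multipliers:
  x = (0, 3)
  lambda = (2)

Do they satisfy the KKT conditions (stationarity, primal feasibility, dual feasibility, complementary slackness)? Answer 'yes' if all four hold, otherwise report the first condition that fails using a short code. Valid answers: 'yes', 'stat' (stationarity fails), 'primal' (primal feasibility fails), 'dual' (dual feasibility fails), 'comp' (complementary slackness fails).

Gradient of f: grad f(x) = Q x + c = (-2, 7)
Constraint values g_i(x) = a_i^T x - b_i:
  g_1((0, 3)) = 0
Stationarity residual: grad f(x) + sum_i lambda_i a_i = (2, 3)
  -> stationarity FAILS
Primal feasibility (all g_i <= 0): OK
Dual feasibility (all lambda_i >= 0): OK
Complementary slackness (lambda_i * g_i(x) = 0 for all i): OK

Verdict: the first failing condition is stationarity -> stat.

stat


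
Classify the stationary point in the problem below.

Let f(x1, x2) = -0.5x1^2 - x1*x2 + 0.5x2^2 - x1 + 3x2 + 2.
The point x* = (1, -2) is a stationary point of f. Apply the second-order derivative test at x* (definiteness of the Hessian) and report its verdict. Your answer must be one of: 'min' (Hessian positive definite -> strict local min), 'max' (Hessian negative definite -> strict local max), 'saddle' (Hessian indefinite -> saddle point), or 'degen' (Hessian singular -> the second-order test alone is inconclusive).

Compute the Hessian H = grad^2 f:
  H = [[-1, -1], [-1, 1]]
Verify stationarity: grad f(x*) = H x* + g = (0, 0).
Eigenvalues of H: -1.4142, 1.4142.
Eigenvalues have mixed signs, so H is indefinite -> x* is a saddle point.

saddle


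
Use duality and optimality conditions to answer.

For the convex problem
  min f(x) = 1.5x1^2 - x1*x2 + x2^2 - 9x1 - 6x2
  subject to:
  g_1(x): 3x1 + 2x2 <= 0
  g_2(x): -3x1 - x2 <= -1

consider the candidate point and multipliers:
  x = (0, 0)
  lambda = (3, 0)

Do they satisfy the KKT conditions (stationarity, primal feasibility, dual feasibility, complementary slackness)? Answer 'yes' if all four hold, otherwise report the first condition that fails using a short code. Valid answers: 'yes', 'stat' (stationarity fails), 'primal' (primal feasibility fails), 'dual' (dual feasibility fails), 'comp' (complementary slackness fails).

Gradient of f: grad f(x) = Q x + c = (-9, -6)
Constraint values g_i(x) = a_i^T x - b_i:
  g_1((0, 0)) = 0
  g_2((0, 0)) = 1
Stationarity residual: grad f(x) + sum_i lambda_i a_i = (0, 0)
  -> stationarity OK
Primal feasibility (all g_i <= 0): FAILS
Dual feasibility (all lambda_i >= 0): OK
Complementary slackness (lambda_i * g_i(x) = 0 for all i): OK

Verdict: the first failing condition is primal_feasibility -> primal.

primal


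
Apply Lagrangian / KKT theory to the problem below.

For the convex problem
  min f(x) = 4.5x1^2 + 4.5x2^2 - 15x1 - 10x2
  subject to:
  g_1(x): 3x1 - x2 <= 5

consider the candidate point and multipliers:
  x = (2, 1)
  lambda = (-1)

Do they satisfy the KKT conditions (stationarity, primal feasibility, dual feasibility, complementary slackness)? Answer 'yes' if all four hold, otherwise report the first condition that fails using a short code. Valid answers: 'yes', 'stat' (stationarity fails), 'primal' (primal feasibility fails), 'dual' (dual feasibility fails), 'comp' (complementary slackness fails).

Gradient of f: grad f(x) = Q x + c = (3, -1)
Constraint values g_i(x) = a_i^T x - b_i:
  g_1((2, 1)) = 0
Stationarity residual: grad f(x) + sum_i lambda_i a_i = (0, 0)
  -> stationarity OK
Primal feasibility (all g_i <= 0): OK
Dual feasibility (all lambda_i >= 0): FAILS
Complementary slackness (lambda_i * g_i(x) = 0 for all i): OK

Verdict: the first failing condition is dual_feasibility -> dual.

dual


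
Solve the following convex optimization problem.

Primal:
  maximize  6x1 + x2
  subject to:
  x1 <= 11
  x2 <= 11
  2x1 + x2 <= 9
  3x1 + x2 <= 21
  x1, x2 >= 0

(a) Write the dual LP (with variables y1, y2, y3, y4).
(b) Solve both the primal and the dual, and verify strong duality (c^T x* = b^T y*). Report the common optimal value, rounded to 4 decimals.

The standard primal-dual pair for 'max c^T x s.t. A x <= b, x >= 0' is:
  Dual:  min b^T y  s.t.  A^T y >= c,  y >= 0.

So the dual LP is:
  minimize  11y1 + 11y2 + 9y3 + 21y4
  subject to:
    y1 + 2y3 + 3y4 >= 6
    y2 + y3 + y4 >= 1
    y1, y2, y3, y4 >= 0

Solving the primal: x* = (4.5, 0).
  primal value c^T x* = 27.
Solving the dual: y* = (0, 0, 3, 0).
  dual value b^T y* = 27.
Strong duality: c^T x* = b^T y*. Confirmed.

27


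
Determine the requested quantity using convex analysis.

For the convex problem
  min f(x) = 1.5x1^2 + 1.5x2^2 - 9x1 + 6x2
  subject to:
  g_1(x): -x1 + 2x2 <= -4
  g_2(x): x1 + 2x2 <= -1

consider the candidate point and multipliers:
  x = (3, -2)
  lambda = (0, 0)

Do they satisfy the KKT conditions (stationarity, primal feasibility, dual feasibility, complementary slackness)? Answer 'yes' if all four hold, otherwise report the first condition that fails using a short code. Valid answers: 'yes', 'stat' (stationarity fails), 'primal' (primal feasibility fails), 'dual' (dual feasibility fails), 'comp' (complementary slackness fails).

Gradient of f: grad f(x) = Q x + c = (0, 0)
Constraint values g_i(x) = a_i^T x - b_i:
  g_1((3, -2)) = -3
  g_2((3, -2)) = 0
Stationarity residual: grad f(x) + sum_i lambda_i a_i = (0, 0)
  -> stationarity OK
Primal feasibility (all g_i <= 0): OK
Dual feasibility (all lambda_i >= 0): OK
Complementary slackness (lambda_i * g_i(x) = 0 for all i): OK

Verdict: yes, KKT holds.

yes


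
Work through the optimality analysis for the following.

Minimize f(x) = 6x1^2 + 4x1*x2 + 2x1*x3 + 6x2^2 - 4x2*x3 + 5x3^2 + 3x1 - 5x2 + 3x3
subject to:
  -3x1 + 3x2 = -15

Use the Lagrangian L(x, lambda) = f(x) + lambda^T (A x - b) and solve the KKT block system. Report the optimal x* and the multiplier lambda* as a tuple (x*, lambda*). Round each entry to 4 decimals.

Form the Lagrangian:
  L(x, lambda) = (1/2) x^T Q x + c^T x + lambda^T (A x - b)
Stationarity (grad_x L = 0): Q x + c + A^T lambda = 0.
Primal feasibility: A x = b.

This gives the KKT block system:
  [ Q   A^T ] [ x     ]   [-c ]
  [ A    0  ] [ lambda ] = [ b ]

Solving the linear system:
  x*      = (2.4494, -2.5506, -1.8101)
  lambda* = (6.1899)
  f(x*)   = 53.7595

x* = (2.4494, -2.5506, -1.8101), lambda* = (6.1899)


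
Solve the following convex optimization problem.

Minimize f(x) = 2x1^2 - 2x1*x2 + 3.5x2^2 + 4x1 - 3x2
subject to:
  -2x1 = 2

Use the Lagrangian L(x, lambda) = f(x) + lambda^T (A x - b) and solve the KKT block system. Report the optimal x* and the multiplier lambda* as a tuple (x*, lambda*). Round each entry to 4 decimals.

Form the Lagrangian:
  L(x, lambda) = (1/2) x^T Q x + c^T x + lambda^T (A x - b)
Stationarity (grad_x L = 0): Q x + c + A^T lambda = 0.
Primal feasibility: A x = b.

This gives the KKT block system:
  [ Q   A^T ] [ x     ]   [-c ]
  [ A    0  ] [ lambda ] = [ b ]

Solving the linear system:
  x*      = (-1, 0.1429)
  lambda* = (-0.1429)
  f(x*)   = -2.0714

x* = (-1, 0.1429), lambda* = (-0.1429)


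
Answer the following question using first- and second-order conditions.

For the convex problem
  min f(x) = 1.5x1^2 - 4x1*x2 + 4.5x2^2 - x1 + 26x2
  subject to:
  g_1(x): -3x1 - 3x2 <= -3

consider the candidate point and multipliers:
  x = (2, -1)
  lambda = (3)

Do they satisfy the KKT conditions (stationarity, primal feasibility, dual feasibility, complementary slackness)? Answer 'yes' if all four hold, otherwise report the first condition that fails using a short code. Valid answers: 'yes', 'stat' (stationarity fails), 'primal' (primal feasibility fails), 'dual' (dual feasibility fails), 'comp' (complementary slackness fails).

Gradient of f: grad f(x) = Q x + c = (9, 9)
Constraint values g_i(x) = a_i^T x - b_i:
  g_1((2, -1)) = 0
Stationarity residual: grad f(x) + sum_i lambda_i a_i = (0, 0)
  -> stationarity OK
Primal feasibility (all g_i <= 0): OK
Dual feasibility (all lambda_i >= 0): OK
Complementary slackness (lambda_i * g_i(x) = 0 for all i): OK

Verdict: yes, KKT holds.

yes


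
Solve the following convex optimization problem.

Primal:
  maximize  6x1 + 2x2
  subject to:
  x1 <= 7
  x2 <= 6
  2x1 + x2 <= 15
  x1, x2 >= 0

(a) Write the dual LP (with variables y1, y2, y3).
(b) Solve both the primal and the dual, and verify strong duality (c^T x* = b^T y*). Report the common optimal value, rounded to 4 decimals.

The standard primal-dual pair for 'max c^T x s.t. A x <= b, x >= 0' is:
  Dual:  min b^T y  s.t.  A^T y >= c,  y >= 0.

So the dual LP is:
  minimize  7y1 + 6y2 + 15y3
  subject to:
    y1 + 2y3 >= 6
    y2 + y3 >= 2
    y1, y2, y3 >= 0

Solving the primal: x* = (7, 1).
  primal value c^T x* = 44.
Solving the dual: y* = (2, 0, 2).
  dual value b^T y* = 44.
Strong duality: c^T x* = b^T y*. Confirmed.

44


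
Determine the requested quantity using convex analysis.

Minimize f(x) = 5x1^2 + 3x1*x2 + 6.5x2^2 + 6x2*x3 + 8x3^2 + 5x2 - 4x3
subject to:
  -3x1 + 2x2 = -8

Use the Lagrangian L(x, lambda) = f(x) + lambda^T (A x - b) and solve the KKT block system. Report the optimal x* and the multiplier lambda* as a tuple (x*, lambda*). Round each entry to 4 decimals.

Form the Lagrangian:
  L(x, lambda) = (1/2) x^T Q x + c^T x + lambda^T (A x - b)
Stationarity (grad_x L = 0): Q x + c + A^T lambda = 0.
Primal feasibility: A x = b.

This gives the KKT block system:
  [ Q   A^T ] [ x     ]   [-c ]
  [ A    0  ] [ lambda ] = [ b ]

Solving the linear system:
  x*      = (1.5456, -1.6816, 0.8806)
  lambda* = (3.4703)
  f(x*)   = 7.9161

x* = (1.5456, -1.6816, 0.8806), lambda* = (3.4703)


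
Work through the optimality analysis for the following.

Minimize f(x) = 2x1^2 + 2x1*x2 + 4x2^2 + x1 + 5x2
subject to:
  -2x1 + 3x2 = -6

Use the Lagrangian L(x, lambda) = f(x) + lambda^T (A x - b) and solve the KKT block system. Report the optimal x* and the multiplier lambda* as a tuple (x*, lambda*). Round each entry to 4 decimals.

Form the Lagrangian:
  L(x, lambda) = (1/2) x^T Q x + c^T x + lambda^T (A x - b)
Stationarity (grad_x L = 0): Q x + c + A^T lambda = 0.
Primal feasibility: A x = b.

This gives the KKT block system:
  [ Q   A^T ] [ x     ]   [-c ]
  [ A    0  ] [ lambda ] = [ b ]

Solving the linear system:
  x*      = (1.0109, -1.3261)
  lambda* = (1.1957)
  f(x*)   = 0.7772

x* = (1.0109, -1.3261), lambda* = (1.1957)


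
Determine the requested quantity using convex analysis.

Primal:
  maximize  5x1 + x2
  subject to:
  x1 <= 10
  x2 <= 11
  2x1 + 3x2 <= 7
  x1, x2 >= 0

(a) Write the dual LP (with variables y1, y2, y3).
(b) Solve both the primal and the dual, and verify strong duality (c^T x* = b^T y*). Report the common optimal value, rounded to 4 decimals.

The standard primal-dual pair for 'max c^T x s.t. A x <= b, x >= 0' is:
  Dual:  min b^T y  s.t.  A^T y >= c,  y >= 0.

So the dual LP is:
  minimize  10y1 + 11y2 + 7y3
  subject to:
    y1 + 2y3 >= 5
    y2 + 3y3 >= 1
    y1, y2, y3 >= 0

Solving the primal: x* = (3.5, 0).
  primal value c^T x* = 17.5.
Solving the dual: y* = (0, 0, 2.5).
  dual value b^T y* = 17.5.
Strong duality: c^T x* = b^T y*. Confirmed.

17.5


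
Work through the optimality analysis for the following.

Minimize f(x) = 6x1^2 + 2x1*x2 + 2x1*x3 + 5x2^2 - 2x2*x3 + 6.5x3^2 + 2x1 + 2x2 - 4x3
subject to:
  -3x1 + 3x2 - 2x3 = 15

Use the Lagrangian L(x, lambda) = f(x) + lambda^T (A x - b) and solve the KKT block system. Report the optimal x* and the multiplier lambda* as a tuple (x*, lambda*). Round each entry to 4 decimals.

Form the Lagrangian:
  L(x, lambda) = (1/2) x^T Q x + c^T x + lambda^T (A x - b)
Stationarity (grad_x L = 0): Q x + c + A^T lambda = 0.
Primal feasibility: A x = b.

This gives the KKT block system:
  [ Q   A^T ] [ x     ]   [-c ]
  [ A    0  ] [ lambda ] = [ b ]

Solving the linear system:
  x*      = (-2.4372, 2.5101, -0.0791)
  lambda* = (-7.4615)
  f(x*)   = 56.1922

x* = (-2.4372, 2.5101, -0.0791), lambda* = (-7.4615)


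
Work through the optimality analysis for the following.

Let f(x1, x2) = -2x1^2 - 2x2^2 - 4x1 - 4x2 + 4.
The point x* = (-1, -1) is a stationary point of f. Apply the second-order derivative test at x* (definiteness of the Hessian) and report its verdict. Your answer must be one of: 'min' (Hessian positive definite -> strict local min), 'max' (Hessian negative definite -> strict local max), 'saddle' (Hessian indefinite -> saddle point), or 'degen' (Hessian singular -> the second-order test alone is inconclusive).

Compute the Hessian H = grad^2 f:
  H = [[-4, 0], [0, -4]]
Verify stationarity: grad f(x*) = H x* + g = (0, 0).
Eigenvalues of H: -4, -4.
Both eigenvalues < 0, so H is negative definite -> x* is a strict local max.

max


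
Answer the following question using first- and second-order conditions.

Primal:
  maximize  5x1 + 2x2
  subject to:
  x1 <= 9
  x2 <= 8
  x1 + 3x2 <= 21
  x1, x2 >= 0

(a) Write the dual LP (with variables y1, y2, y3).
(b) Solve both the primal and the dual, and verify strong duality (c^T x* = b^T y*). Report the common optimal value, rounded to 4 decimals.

The standard primal-dual pair for 'max c^T x s.t. A x <= b, x >= 0' is:
  Dual:  min b^T y  s.t.  A^T y >= c,  y >= 0.

So the dual LP is:
  minimize  9y1 + 8y2 + 21y3
  subject to:
    y1 + y3 >= 5
    y2 + 3y3 >= 2
    y1, y2, y3 >= 0

Solving the primal: x* = (9, 4).
  primal value c^T x* = 53.
Solving the dual: y* = (4.3333, 0, 0.6667).
  dual value b^T y* = 53.
Strong duality: c^T x* = b^T y*. Confirmed.

53


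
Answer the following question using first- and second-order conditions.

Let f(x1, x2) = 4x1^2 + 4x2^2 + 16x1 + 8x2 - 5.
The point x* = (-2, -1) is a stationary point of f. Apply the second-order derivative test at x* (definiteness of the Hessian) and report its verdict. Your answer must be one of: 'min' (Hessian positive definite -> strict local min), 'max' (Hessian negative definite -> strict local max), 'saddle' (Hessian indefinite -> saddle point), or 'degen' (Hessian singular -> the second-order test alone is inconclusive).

Compute the Hessian H = grad^2 f:
  H = [[8, 0], [0, 8]]
Verify stationarity: grad f(x*) = H x* + g = (0, 0).
Eigenvalues of H: 8, 8.
Both eigenvalues > 0, so H is positive definite -> x* is a strict local min.

min


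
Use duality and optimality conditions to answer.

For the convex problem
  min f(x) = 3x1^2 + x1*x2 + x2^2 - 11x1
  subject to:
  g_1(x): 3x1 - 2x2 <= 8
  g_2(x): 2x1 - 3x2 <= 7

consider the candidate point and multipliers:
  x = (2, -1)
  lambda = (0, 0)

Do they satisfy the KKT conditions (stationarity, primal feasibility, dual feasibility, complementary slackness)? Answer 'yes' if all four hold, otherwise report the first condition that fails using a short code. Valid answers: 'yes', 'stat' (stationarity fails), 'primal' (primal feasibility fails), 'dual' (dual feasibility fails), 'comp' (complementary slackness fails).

Gradient of f: grad f(x) = Q x + c = (0, 0)
Constraint values g_i(x) = a_i^T x - b_i:
  g_1((2, -1)) = 0
  g_2((2, -1)) = 0
Stationarity residual: grad f(x) + sum_i lambda_i a_i = (0, 0)
  -> stationarity OK
Primal feasibility (all g_i <= 0): OK
Dual feasibility (all lambda_i >= 0): OK
Complementary slackness (lambda_i * g_i(x) = 0 for all i): OK

Verdict: yes, KKT holds.

yes


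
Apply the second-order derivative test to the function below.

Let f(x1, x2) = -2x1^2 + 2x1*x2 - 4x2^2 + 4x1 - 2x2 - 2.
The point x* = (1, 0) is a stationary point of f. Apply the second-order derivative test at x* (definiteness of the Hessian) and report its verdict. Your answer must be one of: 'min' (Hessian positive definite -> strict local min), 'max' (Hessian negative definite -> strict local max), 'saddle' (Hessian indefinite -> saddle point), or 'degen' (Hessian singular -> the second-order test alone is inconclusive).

Compute the Hessian H = grad^2 f:
  H = [[-4, 2], [2, -8]]
Verify stationarity: grad f(x*) = H x* + g = (0, 0).
Eigenvalues of H: -8.8284, -3.1716.
Both eigenvalues < 0, so H is negative definite -> x* is a strict local max.

max


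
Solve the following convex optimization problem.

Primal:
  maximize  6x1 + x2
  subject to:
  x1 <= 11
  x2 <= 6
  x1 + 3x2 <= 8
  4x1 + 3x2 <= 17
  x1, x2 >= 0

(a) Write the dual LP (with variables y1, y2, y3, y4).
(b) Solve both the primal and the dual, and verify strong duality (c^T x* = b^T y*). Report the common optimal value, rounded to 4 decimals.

The standard primal-dual pair for 'max c^T x s.t. A x <= b, x >= 0' is:
  Dual:  min b^T y  s.t.  A^T y >= c,  y >= 0.

So the dual LP is:
  minimize  11y1 + 6y2 + 8y3 + 17y4
  subject to:
    y1 + y3 + 4y4 >= 6
    y2 + 3y3 + 3y4 >= 1
    y1, y2, y3, y4 >= 0

Solving the primal: x* = (4.25, 0).
  primal value c^T x* = 25.5.
Solving the dual: y* = (0, 0, 0, 1.5).
  dual value b^T y* = 25.5.
Strong duality: c^T x* = b^T y*. Confirmed.

25.5


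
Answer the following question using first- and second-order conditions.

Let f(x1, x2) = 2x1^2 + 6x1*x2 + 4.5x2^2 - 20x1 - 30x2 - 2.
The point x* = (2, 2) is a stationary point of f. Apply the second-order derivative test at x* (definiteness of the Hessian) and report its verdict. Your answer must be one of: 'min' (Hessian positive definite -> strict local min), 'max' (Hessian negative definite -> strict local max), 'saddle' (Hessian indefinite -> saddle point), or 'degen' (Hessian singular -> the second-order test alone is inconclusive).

Compute the Hessian H = grad^2 f:
  H = [[4, 6], [6, 9]]
Verify stationarity: grad f(x*) = H x* + g = (0, 0).
Eigenvalues of H: 0, 13.
H has a zero eigenvalue (singular; positive semidefinite but not definite), so H is neither positive definite, negative definite, nor indefinite. The second-order test alone is inconclusive -> degen.
(Indeed, f is constant along the null direction of H through x*, so x* is not a strict local extremum.)

degen


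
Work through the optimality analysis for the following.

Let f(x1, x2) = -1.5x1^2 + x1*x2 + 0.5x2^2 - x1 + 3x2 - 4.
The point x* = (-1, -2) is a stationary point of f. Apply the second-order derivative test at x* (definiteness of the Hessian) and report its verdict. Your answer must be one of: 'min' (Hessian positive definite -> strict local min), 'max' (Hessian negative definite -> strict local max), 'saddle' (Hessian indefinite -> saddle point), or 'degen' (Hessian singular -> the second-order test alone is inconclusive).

Compute the Hessian H = grad^2 f:
  H = [[-3, 1], [1, 1]]
Verify stationarity: grad f(x*) = H x* + g = (0, 0).
Eigenvalues of H: -3.2361, 1.2361.
Eigenvalues have mixed signs, so H is indefinite -> x* is a saddle point.

saddle


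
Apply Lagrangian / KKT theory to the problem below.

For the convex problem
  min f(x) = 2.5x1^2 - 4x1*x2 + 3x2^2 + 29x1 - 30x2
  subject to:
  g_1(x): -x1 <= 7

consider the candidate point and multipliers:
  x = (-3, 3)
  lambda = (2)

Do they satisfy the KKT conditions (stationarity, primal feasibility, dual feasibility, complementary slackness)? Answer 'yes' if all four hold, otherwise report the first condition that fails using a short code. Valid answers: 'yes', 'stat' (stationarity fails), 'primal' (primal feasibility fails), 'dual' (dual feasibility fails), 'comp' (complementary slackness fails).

Gradient of f: grad f(x) = Q x + c = (2, 0)
Constraint values g_i(x) = a_i^T x - b_i:
  g_1((-3, 3)) = -4
Stationarity residual: grad f(x) + sum_i lambda_i a_i = (0, 0)
  -> stationarity OK
Primal feasibility (all g_i <= 0): OK
Dual feasibility (all lambda_i >= 0): OK
Complementary slackness (lambda_i * g_i(x) = 0 for all i): FAILS

Verdict: the first failing condition is complementary_slackness -> comp.

comp


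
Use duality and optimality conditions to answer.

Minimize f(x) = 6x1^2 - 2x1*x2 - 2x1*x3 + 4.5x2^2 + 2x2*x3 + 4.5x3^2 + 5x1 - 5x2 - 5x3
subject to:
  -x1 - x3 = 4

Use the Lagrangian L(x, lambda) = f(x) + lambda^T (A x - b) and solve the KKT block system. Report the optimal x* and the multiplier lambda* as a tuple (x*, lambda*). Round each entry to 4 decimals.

Form the Lagrangian:
  L(x, lambda) = (1/2) x^T Q x + c^T x + lambda^T (A x - b)
Stationarity (grad_x L = 0): Q x + c + A^T lambda = 0.
Primal feasibility: A x = b.

This gives the KKT block system:
  [ Q   A^T ] [ x     ]   [-c ]
  [ A    0  ] [ lambda ] = [ b ]

Solving the linear system:
  x*      = (-2.0766, 0.5215, -1.9234)
  lambda* = (-17.1148)
  f(x*)   = 32.5431

x* = (-2.0766, 0.5215, -1.9234), lambda* = (-17.1148)


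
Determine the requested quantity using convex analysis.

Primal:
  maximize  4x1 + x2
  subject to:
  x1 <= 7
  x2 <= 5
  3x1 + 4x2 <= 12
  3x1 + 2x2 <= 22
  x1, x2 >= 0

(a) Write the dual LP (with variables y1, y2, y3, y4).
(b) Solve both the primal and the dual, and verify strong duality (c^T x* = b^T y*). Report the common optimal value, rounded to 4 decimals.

The standard primal-dual pair for 'max c^T x s.t. A x <= b, x >= 0' is:
  Dual:  min b^T y  s.t.  A^T y >= c,  y >= 0.

So the dual LP is:
  minimize  7y1 + 5y2 + 12y3 + 22y4
  subject to:
    y1 + 3y3 + 3y4 >= 4
    y2 + 4y3 + 2y4 >= 1
    y1, y2, y3, y4 >= 0

Solving the primal: x* = (4, 0).
  primal value c^T x* = 16.
Solving the dual: y* = (0, 0, 1.3333, 0).
  dual value b^T y* = 16.
Strong duality: c^T x* = b^T y*. Confirmed.

16


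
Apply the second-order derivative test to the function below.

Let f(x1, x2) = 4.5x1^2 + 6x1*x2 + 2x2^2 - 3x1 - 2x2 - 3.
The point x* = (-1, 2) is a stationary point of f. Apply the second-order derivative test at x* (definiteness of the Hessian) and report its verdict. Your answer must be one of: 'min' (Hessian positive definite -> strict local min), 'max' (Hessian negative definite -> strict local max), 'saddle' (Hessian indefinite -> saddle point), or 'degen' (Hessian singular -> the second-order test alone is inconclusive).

Compute the Hessian H = grad^2 f:
  H = [[9, 6], [6, 4]]
Verify stationarity: grad f(x*) = H x* + g = (0, 0).
Eigenvalues of H: 0, 13.
H has a zero eigenvalue (singular; positive semidefinite but not definite), so H is neither positive definite, negative definite, nor indefinite. The second-order test alone is inconclusive -> degen.
(Indeed, f is constant along the null direction of H through x*, so x* is not a strict local extremum.)

degen


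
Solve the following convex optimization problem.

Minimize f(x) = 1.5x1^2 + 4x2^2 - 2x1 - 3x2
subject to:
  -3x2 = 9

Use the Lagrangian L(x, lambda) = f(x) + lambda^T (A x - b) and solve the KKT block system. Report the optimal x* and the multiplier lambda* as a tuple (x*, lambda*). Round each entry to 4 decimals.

Form the Lagrangian:
  L(x, lambda) = (1/2) x^T Q x + c^T x + lambda^T (A x - b)
Stationarity (grad_x L = 0): Q x + c + A^T lambda = 0.
Primal feasibility: A x = b.

This gives the KKT block system:
  [ Q   A^T ] [ x     ]   [-c ]
  [ A    0  ] [ lambda ] = [ b ]

Solving the linear system:
  x*      = (0.6667, -3)
  lambda* = (-9)
  f(x*)   = 44.3333

x* = (0.6667, -3), lambda* = (-9)


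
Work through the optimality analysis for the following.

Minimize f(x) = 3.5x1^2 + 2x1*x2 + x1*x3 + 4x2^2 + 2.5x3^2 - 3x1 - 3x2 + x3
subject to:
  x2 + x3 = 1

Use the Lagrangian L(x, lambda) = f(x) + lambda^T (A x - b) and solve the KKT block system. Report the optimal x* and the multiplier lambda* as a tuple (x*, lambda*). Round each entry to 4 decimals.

Form the Lagrangian:
  L(x, lambda) = (1/2) x^T Q x + c^T x + lambda^T (A x - b)
Stationarity (grad_x L = 0): Q x + c + A^T lambda = 0.
Primal feasibility: A x = b.

This gives the KKT block system:
  [ Q   A^T ] [ x     ]   [-c ]
  [ A    0  ] [ lambda ] = [ b ]

Solving the linear system:
  x*      = (0.1889, 0.6778, 0.3222)
  lambda* = (-2.8)
  f(x*)   = 0.2611

x* = (0.1889, 0.6778, 0.3222), lambda* = (-2.8)


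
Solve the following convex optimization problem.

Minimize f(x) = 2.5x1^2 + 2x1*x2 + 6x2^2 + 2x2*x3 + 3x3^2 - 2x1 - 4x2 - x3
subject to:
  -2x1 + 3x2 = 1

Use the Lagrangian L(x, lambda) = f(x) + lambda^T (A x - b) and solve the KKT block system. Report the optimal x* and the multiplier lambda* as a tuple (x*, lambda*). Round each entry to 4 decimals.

Form the Lagrangian:
  L(x, lambda) = (1/2) x^T Q x + c^T x + lambda^T (A x - b)
Stationarity (grad_x L = 0): Q x + c + A^T lambda = 0.
Primal feasibility: A x = b.

This gives the KKT block system:
  [ Q   A^T ] [ x     ]   [-c ]
  [ A    0  ] [ lambda ] = [ b ]

Solving the linear system:
  x*      = (0.0991, 0.3994, 0.0335)
  lambda* = (-0.3528)
  f(x*)   = -0.7383

x* = (0.0991, 0.3994, 0.0335), lambda* = (-0.3528)


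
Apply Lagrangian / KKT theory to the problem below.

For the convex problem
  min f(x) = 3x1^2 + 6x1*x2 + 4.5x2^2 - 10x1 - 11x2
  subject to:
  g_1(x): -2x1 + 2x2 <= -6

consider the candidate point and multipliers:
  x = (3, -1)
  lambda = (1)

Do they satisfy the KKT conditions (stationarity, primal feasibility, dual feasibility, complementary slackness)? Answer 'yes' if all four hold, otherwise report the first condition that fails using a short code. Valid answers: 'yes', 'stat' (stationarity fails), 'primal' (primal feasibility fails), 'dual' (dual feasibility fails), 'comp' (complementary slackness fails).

Gradient of f: grad f(x) = Q x + c = (2, -2)
Constraint values g_i(x) = a_i^T x - b_i:
  g_1((3, -1)) = -2
Stationarity residual: grad f(x) + sum_i lambda_i a_i = (0, 0)
  -> stationarity OK
Primal feasibility (all g_i <= 0): OK
Dual feasibility (all lambda_i >= 0): OK
Complementary slackness (lambda_i * g_i(x) = 0 for all i): FAILS

Verdict: the first failing condition is complementary_slackness -> comp.

comp


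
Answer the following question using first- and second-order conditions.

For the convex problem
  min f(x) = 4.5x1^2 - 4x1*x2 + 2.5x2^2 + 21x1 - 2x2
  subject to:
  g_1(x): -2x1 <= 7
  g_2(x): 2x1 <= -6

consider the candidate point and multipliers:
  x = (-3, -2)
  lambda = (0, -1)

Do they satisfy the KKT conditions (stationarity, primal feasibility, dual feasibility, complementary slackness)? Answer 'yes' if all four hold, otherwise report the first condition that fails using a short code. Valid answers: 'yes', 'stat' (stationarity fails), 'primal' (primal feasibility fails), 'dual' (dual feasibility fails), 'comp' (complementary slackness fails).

Gradient of f: grad f(x) = Q x + c = (2, 0)
Constraint values g_i(x) = a_i^T x - b_i:
  g_1((-3, -2)) = -1
  g_2((-3, -2)) = 0
Stationarity residual: grad f(x) + sum_i lambda_i a_i = (0, 0)
  -> stationarity OK
Primal feasibility (all g_i <= 0): OK
Dual feasibility (all lambda_i >= 0): FAILS
Complementary slackness (lambda_i * g_i(x) = 0 for all i): OK

Verdict: the first failing condition is dual_feasibility -> dual.

dual


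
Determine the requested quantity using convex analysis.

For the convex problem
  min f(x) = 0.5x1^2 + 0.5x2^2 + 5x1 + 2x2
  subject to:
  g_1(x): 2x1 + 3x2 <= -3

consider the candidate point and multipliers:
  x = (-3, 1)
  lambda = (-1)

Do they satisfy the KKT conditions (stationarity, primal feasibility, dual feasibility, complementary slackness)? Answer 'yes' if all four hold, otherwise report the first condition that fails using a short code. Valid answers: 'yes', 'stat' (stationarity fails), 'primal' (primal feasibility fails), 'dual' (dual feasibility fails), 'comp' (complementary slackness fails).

Gradient of f: grad f(x) = Q x + c = (2, 3)
Constraint values g_i(x) = a_i^T x - b_i:
  g_1((-3, 1)) = 0
Stationarity residual: grad f(x) + sum_i lambda_i a_i = (0, 0)
  -> stationarity OK
Primal feasibility (all g_i <= 0): OK
Dual feasibility (all lambda_i >= 0): FAILS
Complementary slackness (lambda_i * g_i(x) = 0 for all i): OK

Verdict: the first failing condition is dual_feasibility -> dual.

dual


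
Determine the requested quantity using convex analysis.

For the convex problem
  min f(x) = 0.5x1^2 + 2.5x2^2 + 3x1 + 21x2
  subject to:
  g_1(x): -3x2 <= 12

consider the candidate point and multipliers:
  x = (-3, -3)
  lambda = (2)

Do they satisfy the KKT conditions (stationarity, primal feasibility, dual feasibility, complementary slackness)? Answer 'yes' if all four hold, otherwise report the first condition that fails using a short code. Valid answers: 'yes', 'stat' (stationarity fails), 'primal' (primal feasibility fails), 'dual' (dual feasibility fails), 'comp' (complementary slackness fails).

Gradient of f: grad f(x) = Q x + c = (0, 6)
Constraint values g_i(x) = a_i^T x - b_i:
  g_1((-3, -3)) = -3
Stationarity residual: grad f(x) + sum_i lambda_i a_i = (0, 0)
  -> stationarity OK
Primal feasibility (all g_i <= 0): OK
Dual feasibility (all lambda_i >= 0): OK
Complementary slackness (lambda_i * g_i(x) = 0 for all i): FAILS

Verdict: the first failing condition is complementary_slackness -> comp.

comp


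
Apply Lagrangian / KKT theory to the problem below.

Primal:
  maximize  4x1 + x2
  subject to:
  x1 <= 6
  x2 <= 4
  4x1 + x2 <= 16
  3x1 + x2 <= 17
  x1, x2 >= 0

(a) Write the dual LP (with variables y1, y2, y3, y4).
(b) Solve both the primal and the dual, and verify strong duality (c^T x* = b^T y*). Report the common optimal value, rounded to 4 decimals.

The standard primal-dual pair for 'max c^T x s.t. A x <= b, x >= 0' is:
  Dual:  min b^T y  s.t.  A^T y >= c,  y >= 0.

So the dual LP is:
  minimize  6y1 + 4y2 + 16y3 + 17y4
  subject to:
    y1 + 4y3 + 3y4 >= 4
    y2 + y3 + y4 >= 1
    y1, y2, y3, y4 >= 0

Solving the primal: x* = (4, 0).
  primal value c^T x* = 16.
Solving the dual: y* = (0, 0, 1, 0).
  dual value b^T y* = 16.
Strong duality: c^T x* = b^T y*. Confirmed.

16


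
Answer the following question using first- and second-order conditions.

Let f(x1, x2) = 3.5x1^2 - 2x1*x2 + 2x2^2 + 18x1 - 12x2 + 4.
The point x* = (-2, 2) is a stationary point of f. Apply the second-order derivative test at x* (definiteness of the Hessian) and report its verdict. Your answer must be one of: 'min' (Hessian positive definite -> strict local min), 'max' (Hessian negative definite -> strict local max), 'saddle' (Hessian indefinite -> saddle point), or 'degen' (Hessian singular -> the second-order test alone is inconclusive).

Compute the Hessian H = grad^2 f:
  H = [[7, -2], [-2, 4]]
Verify stationarity: grad f(x*) = H x* + g = (0, 0).
Eigenvalues of H: 3, 8.
Both eigenvalues > 0, so H is positive definite -> x* is a strict local min.

min


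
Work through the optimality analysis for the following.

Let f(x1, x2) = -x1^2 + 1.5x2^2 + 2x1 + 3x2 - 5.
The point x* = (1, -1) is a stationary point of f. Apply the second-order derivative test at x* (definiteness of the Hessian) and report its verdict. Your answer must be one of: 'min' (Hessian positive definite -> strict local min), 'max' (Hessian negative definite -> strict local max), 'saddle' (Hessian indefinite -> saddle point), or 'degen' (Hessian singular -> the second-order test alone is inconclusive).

Compute the Hessian H = grad^2 f:
  H = [[-2, 0], [0, 3]]
Verify stationarity: grad f(x*) = H x* + g = (0, 0).
Eigenvalues of H: -2, 3.
Eigenvalues have mixed signs, so H is indefinite -> x* is a saddle point.

saddle


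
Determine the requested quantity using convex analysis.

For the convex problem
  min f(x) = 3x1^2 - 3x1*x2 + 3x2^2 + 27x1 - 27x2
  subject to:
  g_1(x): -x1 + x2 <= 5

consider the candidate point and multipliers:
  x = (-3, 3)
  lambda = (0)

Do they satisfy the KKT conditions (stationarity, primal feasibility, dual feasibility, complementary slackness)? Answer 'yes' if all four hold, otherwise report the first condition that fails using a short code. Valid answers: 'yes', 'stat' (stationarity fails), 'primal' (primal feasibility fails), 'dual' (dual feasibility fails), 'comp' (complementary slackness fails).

Gradient of f: grad f(x) = Q x + c = (0, 0)
Constraint values g_i(x) = a_i^T x - b_i:
  g_1((-3, 3)) = 1
Stationarity residual: grad f(x) + sum_i lambda_i a_i = (0, 0)
  -> stationarity OK
Primal feasibility (all g_i <= 0): FAILS
Dual feasibility (all lambda_i >= 0): OK
Complementary slackness (lambda_i * g_i(x) = 0 for all i): OK

Verdict: the first failing condition is primal_feasibility -> primal.

primal


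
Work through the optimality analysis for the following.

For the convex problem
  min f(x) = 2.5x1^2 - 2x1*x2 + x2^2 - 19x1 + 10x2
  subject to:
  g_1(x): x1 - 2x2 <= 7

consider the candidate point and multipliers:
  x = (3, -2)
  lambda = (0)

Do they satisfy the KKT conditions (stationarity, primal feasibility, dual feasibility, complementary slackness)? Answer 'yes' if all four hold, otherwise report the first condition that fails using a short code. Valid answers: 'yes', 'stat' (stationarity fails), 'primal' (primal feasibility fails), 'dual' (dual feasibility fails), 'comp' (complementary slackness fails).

Gradient of f: grad f(x) = Q x + c = (0, 0)
Constraint values g_i(x) = a_i^T x - b_i:
  g_1((3, -2)) = 0
Stationarity residual: grad f(x) + sum_i lambda_i a_i = (0, 0)
  -> stationarity OK
Primal feasibility (all g_i <= 0): OK
Dual feasibility (all lambda_i >= 0): OK
Complementary slackness (lambda_i * g_i(x) = 0 for all i): OK

Verdict: yes, KKT holds.

yes


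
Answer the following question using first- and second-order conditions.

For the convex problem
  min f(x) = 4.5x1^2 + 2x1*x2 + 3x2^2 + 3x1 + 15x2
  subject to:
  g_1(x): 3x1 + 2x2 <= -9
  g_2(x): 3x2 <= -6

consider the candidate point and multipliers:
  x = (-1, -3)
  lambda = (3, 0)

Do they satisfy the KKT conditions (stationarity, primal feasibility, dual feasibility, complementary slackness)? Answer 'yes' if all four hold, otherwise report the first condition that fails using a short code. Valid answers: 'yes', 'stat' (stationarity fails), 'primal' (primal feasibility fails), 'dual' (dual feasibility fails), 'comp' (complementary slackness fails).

Gradient of f: grad f(x) = Q x + c = (-12, -5)
Constraint values g_i(x) = a_i^T x - b_i:
  g_1((-1, -3)) = 0
  g_2((-1, -3)) = -3
Stationarity residual: grad f(x) + sum_i lambda_i a_i = (-3, 1)
  -> stationarity FAILS
Primal feasibility (all g_i <= 0): OK
Dual feasibility (all lambda_i >= 0): OK
Complementary slackness (lambda_i * g_i(x) = 0 for all i): OK

Verdict: the first failing condition is stationarity -> stat.

stat


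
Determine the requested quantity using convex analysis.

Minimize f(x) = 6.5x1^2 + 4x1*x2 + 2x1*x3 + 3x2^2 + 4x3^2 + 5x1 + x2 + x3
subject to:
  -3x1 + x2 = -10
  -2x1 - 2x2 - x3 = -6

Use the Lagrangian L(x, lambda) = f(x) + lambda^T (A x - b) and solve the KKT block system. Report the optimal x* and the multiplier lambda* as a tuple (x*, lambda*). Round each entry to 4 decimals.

Form the Lagrangian:
  L(x, lambda) = (1/2) x^T Q x + c^T x + lambda^T (A x - b)
Stationarity (grad_x L = 0): Q x + c + A^T lambda = 0.
Primal feasibility: A x = b.

This gives the KKT block system:
  [ Q   A^T ] [ x     ]   [-c ]
  [ A    0  ] [ lambda ] = [ b ]

Solving the linear system:
  x*      = (3.2084, -0.3748, 0.3327)
  lambda* = (8.5727, 10.0788)
  f(x*)   = 81.0998

x* = (3.2084, -0.3748, 0.3327), lambda* = (8.5727, 10.0788)


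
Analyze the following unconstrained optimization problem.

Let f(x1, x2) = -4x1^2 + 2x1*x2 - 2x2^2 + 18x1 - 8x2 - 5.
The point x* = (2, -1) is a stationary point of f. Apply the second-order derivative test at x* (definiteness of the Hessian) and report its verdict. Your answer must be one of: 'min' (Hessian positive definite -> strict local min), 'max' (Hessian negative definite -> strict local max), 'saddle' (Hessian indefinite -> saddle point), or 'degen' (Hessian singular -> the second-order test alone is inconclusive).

Compute the Hessian H = grad^2 f:
  H = [[-8, 2], [2, -4]]
Verify stationarity: grad f(x*) = H x* + g = (0, 0).
Eigenvalues of H: -8.8284, -3.1716.
Both eigenvalues < 0, so H is negative definite -> x* is a strict local max.

max


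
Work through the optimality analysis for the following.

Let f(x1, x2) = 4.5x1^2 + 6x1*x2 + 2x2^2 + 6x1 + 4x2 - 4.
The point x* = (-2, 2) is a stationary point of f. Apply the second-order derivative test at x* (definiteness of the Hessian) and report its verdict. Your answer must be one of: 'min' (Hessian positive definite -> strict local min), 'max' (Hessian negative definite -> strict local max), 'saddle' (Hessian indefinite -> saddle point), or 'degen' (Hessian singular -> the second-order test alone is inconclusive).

Compute the Hessian H = grad^2 f:
  H = [[9, 6], [6, 4]]
Verify stationarity: grad f(x*) = H x* + g = (0, 0).
Eigenvalues of H: 0, 13.
H has a zero eigenvalue (singular; positive semidefinite but not definite), so H is neither positive definite, negative definite, nor indefinite. The second-order test alone is inconclusive -> degen.
(Indeed, f is constant along the null direction of H through x*, so x* is not a strict local extremum.)

degen


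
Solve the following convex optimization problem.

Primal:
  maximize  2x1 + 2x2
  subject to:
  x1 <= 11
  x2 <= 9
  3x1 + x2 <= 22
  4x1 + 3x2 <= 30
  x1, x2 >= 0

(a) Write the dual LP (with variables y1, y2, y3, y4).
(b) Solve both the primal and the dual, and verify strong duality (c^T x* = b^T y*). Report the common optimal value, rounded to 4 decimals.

The standard primal-dual pair for 'max c^T x s.t. A x <= b, x >= 0' is:
  Dual:  min b^T y  s.t.  A^T y >= c,  y >= 0.

So the dual LP is:
  minimize  11y1 + 9y2 + 22y3 + 30y4
  subject to:
    y1 + 3y3 + 4y4 >= 2
    y2 + y3 + 3y4 >= 2
    y1, y2, y3, y4 >= 0

Solving the primal: x* = (0.75, 9).
  primal value c^T x* = 19.5.
Solving the dual: y* = (0, 0.5, 0, 0.5).
  dual value b^T y* = 19.5.
Strong duality: c^T x* = b^T y*. Confirmed.

19.5


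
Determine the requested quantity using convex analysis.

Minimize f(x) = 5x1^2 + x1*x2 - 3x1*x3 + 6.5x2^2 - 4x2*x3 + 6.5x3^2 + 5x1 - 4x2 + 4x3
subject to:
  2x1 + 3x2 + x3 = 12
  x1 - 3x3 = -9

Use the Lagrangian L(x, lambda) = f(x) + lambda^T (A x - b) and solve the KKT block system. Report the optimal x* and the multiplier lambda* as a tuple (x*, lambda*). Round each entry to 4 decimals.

Form the Lagrangian:
  L(x, lambda) = (1/2) x^T Q x + c^T x + lambda^T (A x - b)
Stationarity (grad_x L = 0): Q x + c + A^T lambda = 0.
Primal feasibility: A x = b.

This gives the KKT block system:
  [ Q   A^T ] [ x     ]   [-c ]
  [ A    0  ] [ lambda ] = [ b ]

Solving the linear system:
  x*      = (0.4799, 2.6267, 3.16)
  lambda* = (-5.9958, 9.0457)
  f(x*)   = 78.947

x* = (0.4799, 2.6267, 3.16), lambda* = (-5.9958, 9.0457)


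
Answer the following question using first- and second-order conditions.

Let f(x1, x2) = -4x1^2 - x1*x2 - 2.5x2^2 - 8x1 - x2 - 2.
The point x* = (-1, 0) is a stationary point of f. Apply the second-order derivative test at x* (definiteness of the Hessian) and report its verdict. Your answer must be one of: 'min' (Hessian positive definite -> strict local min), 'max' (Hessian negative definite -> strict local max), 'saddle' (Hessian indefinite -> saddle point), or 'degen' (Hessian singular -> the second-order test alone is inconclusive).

Compute the Hessian H = grad^2 f:
  H = [[-8, -1], [-1, -5]]
Verify stationarity: grad f(x*) = H x* + g = (0, 0).
Eigenvalues of H: -8.3028, -4.6972.
Both eigenvalues < 0, so H is negative definite -> x* is a strict local max.

max


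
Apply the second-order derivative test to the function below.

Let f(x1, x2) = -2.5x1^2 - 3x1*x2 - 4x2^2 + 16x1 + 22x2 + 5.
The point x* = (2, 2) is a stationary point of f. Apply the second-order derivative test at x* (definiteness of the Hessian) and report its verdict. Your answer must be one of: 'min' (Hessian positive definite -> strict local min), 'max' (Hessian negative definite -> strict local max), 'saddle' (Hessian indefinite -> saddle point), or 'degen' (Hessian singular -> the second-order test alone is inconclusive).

Compute the Hessian H = grad^2 f:
  H = [[-5, -3], [-3, -8]]
Verify stationarity: grad f(x*) = H x* + g = (0, 0).
Eigenvalues of H: -9.8541, -3.1459.
Both eigenvalues < 0, so H is negative definite -> x* is a strict local max.

max


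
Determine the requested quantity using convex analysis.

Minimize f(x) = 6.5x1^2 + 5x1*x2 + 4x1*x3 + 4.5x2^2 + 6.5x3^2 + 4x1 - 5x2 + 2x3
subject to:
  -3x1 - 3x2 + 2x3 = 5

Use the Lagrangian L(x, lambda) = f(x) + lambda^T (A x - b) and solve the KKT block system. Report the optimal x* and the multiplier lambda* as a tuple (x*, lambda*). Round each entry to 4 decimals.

Form the Lagrangian:
  L(x, lambda) = (1/2) x^T Q x + c^T x + lambda^T (A x - b)
Stationarity (grad_x L = 0): Q x + c + A^T lambda = 0.
Primal feasibility: A x = b.

This gives the KKT block system:
  [ Q   A^T ] [ x     ]   [-c ]
  [ A    0  ] [ lambda ] = [ b ]

Solving the linear system:
  x*      = (-1.3918, 0.2423, 0.7758)
  lambda* = (-3.2593)
  f(x*)   = 5.5349

x* = (-1.3918, 0.2423, 0.7758), lambda* = (-3.2593)
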